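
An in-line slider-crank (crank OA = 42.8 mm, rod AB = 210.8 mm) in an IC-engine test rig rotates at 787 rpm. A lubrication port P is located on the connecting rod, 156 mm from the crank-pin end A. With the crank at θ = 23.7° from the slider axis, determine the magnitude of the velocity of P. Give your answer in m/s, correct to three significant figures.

1.82

ω = 82.41 rad/s.  Crank-pin speed |V_A| = rω = 3.5273 m/s, perpendicular to OA.
Rod angle: sinφ = −(r/L) sinθ ⇒ φ = -4.681°; ω_rod = −rω cosθ/√(L²−r²sin²θ) = -15.373 rad/s.
V_P = V_A + ω_rod × AP, with AP = 0.156 m along the rod.
Components: V_Px = −rω sinθ − a·ω_rod·sinφ = -1.6135 m/s;  V_Py = rω cosθ + a·ω_rod·cosφ = +0.83964 m/s.
|V_P| = √(V_Px² + V_Py²) = 1.8189 m/s.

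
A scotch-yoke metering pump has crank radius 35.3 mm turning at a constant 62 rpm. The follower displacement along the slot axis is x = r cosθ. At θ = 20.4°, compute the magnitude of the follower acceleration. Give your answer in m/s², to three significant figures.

1.39

ω = 6.493 rad/s (from 62 rpm).
x = r cosθ ⇒ ẍ = −rω² cosθ (ω constant).
|a| = rω²|cosθ| = 0.0353·(6.493)²·|cos 20.4°| = 1.3947 m/s².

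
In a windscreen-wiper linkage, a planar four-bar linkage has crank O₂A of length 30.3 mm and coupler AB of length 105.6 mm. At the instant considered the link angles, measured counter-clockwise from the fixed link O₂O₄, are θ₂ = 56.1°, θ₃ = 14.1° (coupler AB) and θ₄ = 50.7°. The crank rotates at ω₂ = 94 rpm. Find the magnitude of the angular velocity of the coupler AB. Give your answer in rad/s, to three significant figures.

ω₂ = 9.844 rad/s (from 94 rpm).
Differentiating the loop-closure r₂e^{iθ₂}+r₃e^{iθ₃}=r₁+r₄e^{iθ₄} gives r₂ω₂e^{iθ₂}+r₃ω₃e^{iθ₃}=r₄ω₄e^{iθ₄}.
Eliminating the other unknown: ω₃ = r₂ω₂ sin(θ₄−θ₂) / [r₃ sin(θ₃−θ₄)].
Numerator sine = -0.09411; denominator sine = -0.59622.
Result = 0.0303·9.844·(-0.09411) / (0.1056·(-0.59622)) = +0.44581 rad/s; magnitude 0.44581 rad/s.

0.446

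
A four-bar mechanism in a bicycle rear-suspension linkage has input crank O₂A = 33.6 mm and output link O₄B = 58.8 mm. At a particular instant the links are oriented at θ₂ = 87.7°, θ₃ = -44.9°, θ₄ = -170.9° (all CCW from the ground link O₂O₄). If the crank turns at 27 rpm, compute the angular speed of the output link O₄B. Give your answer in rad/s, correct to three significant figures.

1.47

ω₂ = 2.827 rad/s (from 27 rpm).
Differentiating the loop-closure r₂e^{iθ₂}+r₃e^{iθ₃}=r₁+r₄e^{iθ₄} gives r₂ω₂e^{iθ₂}+r₃ω₃e^{iθ₃}=r₄ω₄e^{iθ₄}.
Eliminating the other unknown: ω₄ = r₂ω₂ sin(θ₂−θ₃) / [r₄ sin(θ₄−θ₃)].
Numerator sine = +0.73610; denominator sine = -0.80902.
Result = 0.0336·2.827·(+0.73610) / (0.0588·(-0.80902)) = -1.47 rad/s; magnitude 1.47 rad/s.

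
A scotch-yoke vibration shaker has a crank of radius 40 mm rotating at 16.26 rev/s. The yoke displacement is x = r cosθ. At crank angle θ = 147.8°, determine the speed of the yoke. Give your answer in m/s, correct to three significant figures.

2.18

ω = 102.2 rad/s (from 16.26 rev/s).
x = r cosθ ⇒ ẋ = −rω sinθ.
|v| = rω|sinθ| = 0.04·102.2·|sin 147.8°| = 2.1776 m/s.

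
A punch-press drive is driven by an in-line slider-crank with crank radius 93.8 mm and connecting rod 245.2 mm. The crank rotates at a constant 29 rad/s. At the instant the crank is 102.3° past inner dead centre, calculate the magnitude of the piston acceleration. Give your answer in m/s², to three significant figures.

46.1

ω = 29 rad/s
x(θ) = r cosθ + √(L² − r² sin²θ); with ω constant, a = ω²·d²x/dθ².
d²x/dθ² = −r cosθ − r²(cos2θ)/√u − r⁴ sin²2θ/(4u^{3/2}),  u = L² − r² sin²θ = 0.0517239 m².
Substituting r = 0.0938 m, L = 0.2452 m, θ = 102.3°: d²x/dθ² = +0.054872 m.
a = ω²·d²x/dθ² = (29)²·(+0.054872) = +46.148 m/s²;  |a| = 46.148 m/s².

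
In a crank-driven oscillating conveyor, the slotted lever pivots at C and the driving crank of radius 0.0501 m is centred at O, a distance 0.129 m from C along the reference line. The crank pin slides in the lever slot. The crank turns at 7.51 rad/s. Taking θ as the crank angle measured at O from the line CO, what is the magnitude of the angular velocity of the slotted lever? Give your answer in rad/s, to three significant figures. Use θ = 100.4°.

ω = 7.51 rad/s
Crank pin A relative to C: A = (d + r cosθ, r sinθ); lever angle φ = atan2(r sinθ, d + r cosθ).
Differentiating tanφ: φ̇ = rω(d cosθ + r)/(d² + r² + 2dr cosθ).
d² + r² + 2dr cosθ = |CA|² = 0.0168177 m²;  d cosθ + r = +0.026813 m.
|ω_lever| = |0.0501·7.51·+0.026813| / 0.0168177 = 0.59987 rad/s.

0.600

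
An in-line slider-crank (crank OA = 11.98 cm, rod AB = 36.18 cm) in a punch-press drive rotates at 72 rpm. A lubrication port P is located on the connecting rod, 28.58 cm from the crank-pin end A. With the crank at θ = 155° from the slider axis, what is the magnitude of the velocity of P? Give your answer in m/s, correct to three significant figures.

ω = 7.54 rad/s.  Crank-pin speed |V_A| = rω = 0.90327 m/s, perpendicular to OA.
Rod angle: sinφ = −(r/L) sinθ ⇒ φ = -8.044°; ω_rod = −rω cosθ/√(L²−r²sin²θ) = +2.2852 rad/s.
V_P = V_A + ω_rod × AP, with AP = 0.2858 m along the rod.
Components: V_Px = −rω sinθ − a·ω_rod·sinφ = -0.29034 m/s;  V_Py = rω cosθ + a·ω_rod·cosφ = -0.17196 m/s.
|V_P| = √(V_Px² + V_Py²) = 0.33745 m/s.

0.337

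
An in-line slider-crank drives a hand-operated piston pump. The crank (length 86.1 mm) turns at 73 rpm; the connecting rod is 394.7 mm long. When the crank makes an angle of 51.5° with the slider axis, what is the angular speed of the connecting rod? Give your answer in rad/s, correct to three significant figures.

ω = 7.645 rad/s (converted from 73 rpm).
The rod makes angle φ with the slider axis where L sinφ = r sinθ; differentiating, L cosφ·φ̇ = r ω cosθ.
L cosφ = √(L² − r² sin²θ) = 0.38891 m.
|ω_rod| = r ω |cosθ| / √(L² − r² sin²θ) = 0.0861·7.645·0.62251/0.38891 = 1.0536 rad/s.

1.05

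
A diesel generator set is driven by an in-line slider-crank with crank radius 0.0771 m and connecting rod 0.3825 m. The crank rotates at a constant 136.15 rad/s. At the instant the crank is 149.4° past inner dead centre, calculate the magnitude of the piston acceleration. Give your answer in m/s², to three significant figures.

ω = 136.2 rad/s
x(θ) = r cosθ + √(L² − r² sin²θ); with ω constant, a = ω²·d²x/dθ².
d²x/dθ² = −r cosθ − r²(cos2θ)/√u − r⁴ sin²2θ/(4u^{3/2}),  u = L² − r² sin²θ = 0.144766 m².
Substituting r = 0.0771 m, L = 0.3825 m, θ = 149.4°: d²x/dθ² = +0.058713 m.
a = ω²·d²x/dθ² = (136.2)²·(+0.058713) = +1088.4 m/s²;  |a| = 1088.4 m/s².

1090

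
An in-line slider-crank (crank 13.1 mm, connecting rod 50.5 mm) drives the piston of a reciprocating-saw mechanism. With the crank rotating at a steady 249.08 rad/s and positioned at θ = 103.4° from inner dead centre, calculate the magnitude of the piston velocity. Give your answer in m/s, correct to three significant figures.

ω = 249.1 rad/s
For an in-line slider-crank, x = r cosθ + √(L² − r² sin²θ), so v = −rω sinθ·[1 + r cosθ/√(L² − r² sin²θ)].
With r = 0.0131 m, L = 0.0505 m, θ = 103.4°: √(L² − r² sin²θ) = 0.048866 m.
v = −0.0131·249.1·0.97278·[1 + 0.0131·-0.23175/0.048866] = -2.9769 m/s.
|v| = 2.9769 m/s.

2.98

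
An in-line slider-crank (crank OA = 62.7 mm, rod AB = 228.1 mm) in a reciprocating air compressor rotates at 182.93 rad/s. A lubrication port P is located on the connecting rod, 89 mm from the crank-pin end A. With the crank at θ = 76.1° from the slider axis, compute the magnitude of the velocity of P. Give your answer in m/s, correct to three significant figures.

11.6

ω = 182.9 rad/s.  Crank-pin speed |V_A| = rω = 11.47 m/s, perpendicular to OA.
Rod angle: sinφ = −(r/L) sinθ ⇒ φ = -15.476°; ω_rod = −rω cosθ/√(L²−r²sin²θ) = -12.534 rad/s.
V_P = V_A + ω_rod × AP, with AP = 0.089 m along the rod.
Components: V_Px = −rω sinθ − a·ω_rod·sinφ = -11.431 m/s;  V_Py = rω cosθ + a·ω_rod·cosφ = +1.6803 m/s.
|V_P| = √(V_Px² + V_Py²) = 11.554 m/s.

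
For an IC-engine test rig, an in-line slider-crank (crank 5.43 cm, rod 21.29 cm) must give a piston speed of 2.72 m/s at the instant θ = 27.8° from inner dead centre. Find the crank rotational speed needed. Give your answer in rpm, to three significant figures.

For an in-line slider-crank, |v_piston| = rω|sinθ|·[1 + r cosθ/√(L² − r² sin²θ)].
With r = 0.0543 m, L = 0.2129 m, θ = 27.8°: the bracketed kinematic factor |dx/dθ| = 0.031079 m.
ω = v/|dx/dθ| = 2.72/0.031079 = 87.518 rad/s.
N = 60ω/(2π) = 835.74 rpm.

836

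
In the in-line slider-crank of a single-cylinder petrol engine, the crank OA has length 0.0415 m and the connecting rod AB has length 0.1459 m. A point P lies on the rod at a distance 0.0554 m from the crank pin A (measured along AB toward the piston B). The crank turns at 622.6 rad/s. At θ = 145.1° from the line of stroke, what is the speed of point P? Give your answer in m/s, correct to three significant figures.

18.8

ω = 622.6 rad/s.  Crank-pin speed |V_A| = rω = 25.838 m/s, perpendicular to OA.
Rod angle: sinφ = −(r/L) sinθ ⇒ φ = -9.366°; ω_rod = −rω cosθ/√(L²−r²sin²θ) = +147.21 rad/s.
V_P = V_A + ω_rod × AP, with AP = 0.0554 m along the rod.
Components: V_Px = −rω sinθ − a·ω_rod·sinφ = -13.456 m/s;  V_Py = rω cosθ + a·ω_rod·cosφ = -13.145 m/s.
|V_P| = √(V_Px² + V_Py²) = 18.811 m/s.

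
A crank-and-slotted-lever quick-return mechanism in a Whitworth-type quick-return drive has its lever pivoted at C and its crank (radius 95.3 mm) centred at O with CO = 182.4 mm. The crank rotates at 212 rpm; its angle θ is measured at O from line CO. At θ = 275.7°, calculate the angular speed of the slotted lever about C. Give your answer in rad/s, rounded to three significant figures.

5.24

ω = 22.2 rad/s (from 212 rpm).
Crank pin A relative to C: A = (d + r cosθ, r sinθ); lever angle φ = atan2(r sinθ, d + r cosθ).
Differentiating tanφ: φ̇ = rω(d cosθ + r)/(d² + r² + 2dr cosθ).
d² + r² + 2dr cosθ = |CA|² = 0.0458047 m²;  d cosθ + r = +0.11342 m.
|ω_lever| = |0.0953·22.2·+0.11342| / 0.0458047 = 5.2387 rad/s.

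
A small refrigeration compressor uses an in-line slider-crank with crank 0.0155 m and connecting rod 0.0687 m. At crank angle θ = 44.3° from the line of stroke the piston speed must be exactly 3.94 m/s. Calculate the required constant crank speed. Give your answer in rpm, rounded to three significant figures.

2990

For an in-line slider-crank, |v_piston| = rω|sinθ|·[1 + r cosθ/√(L² − r² sin²θ)].
With r = 0.0155 m, L = 0.0687 m, θ = 44.3°: the bracketed kinematic factor |dx/dθ| = 0.012596 m.
ω = v/|dx/dθ| = 3.94/0.012596 = 312.81 rad/s.
N = 60ω/(2π) = 2987.1 rpm.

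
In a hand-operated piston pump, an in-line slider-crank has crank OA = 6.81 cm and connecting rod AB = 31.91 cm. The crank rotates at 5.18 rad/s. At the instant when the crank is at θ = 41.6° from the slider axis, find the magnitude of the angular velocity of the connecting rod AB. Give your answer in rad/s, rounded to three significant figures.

0.835

ω = 5.18 rad/s
The rod makes angle φ with the slider axis where L sinφ = r sinθ; differentiating, L cosφ·φ̇ = r ω cosθ.
L cosφ = √(L² − r² sin²θ) = 0.31588 m.
|ω_rod| = r ω |cosθ| / √(L² − r² sin²θ) = 0.0681·5.18·0.74780/0.31588 = 0.8351 rad/s.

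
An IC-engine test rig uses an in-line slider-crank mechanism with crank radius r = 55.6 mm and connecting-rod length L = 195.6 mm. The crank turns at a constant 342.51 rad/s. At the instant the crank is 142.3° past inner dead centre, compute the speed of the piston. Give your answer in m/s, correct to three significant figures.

8.99

ω = 342.5 rad/s
For an in-line slider-crank, x = r cosθ + √(L² − r² sin²θ), so v = −rω sinθ·[1 + r cosθ/√(L² − r² sin²θ)].
With r = 0.0556 m, L = 0.1956 m, θ = 142.3°: √(L² − r² sin²θ) = 0.19262 m.
v = −0.0556·342.5·0.61153·[1 + 0.0556·-0.79122/0.19262] = -8.986 m/s.
|v| = 8.986 m/s.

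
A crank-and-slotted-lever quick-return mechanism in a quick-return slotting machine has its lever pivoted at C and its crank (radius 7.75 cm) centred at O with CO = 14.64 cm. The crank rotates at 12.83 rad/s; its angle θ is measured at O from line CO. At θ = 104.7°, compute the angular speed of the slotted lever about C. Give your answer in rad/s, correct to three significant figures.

1.85

ω = 12.83 rad/s
Crank pin A relative to C: A = (d + r cosθ, r sinθ); lever angle φ = atan2(r sinθ, d + r cosθ).
Differentiating tanφ: φ̇ = rω(d cosθ + r)/(d² + r² + 2dr cosθ).
d² + r² + 2dr cosθ = |CA|² = 0.0216809 m²;  d cosθ + r = +0.04035 m.
|ω_lever| = |0.0775·12.83·+0.04035| / 0.0216809 = 1.8505 rad/s.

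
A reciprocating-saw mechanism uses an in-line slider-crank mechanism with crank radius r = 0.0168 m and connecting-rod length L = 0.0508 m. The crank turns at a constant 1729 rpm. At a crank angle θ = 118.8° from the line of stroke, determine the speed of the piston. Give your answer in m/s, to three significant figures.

ω = 2π·1729/60 = 181.1 rad/s
For an in-line slider-crank, x = r cosθ + √(L² − r² sin²θ), so v = −rω sinθ·[1 + r cosθ/√(L² − r² sin²θ)].
With r = 0.0168 m, L = 0.0508 m, θ = 118.8°: √(L² − r² sin²θ) = 0.04862 m.
v = −0.0168·181.1·0.87631·[1 + 0.0168·-0.48175/0.04862] = -2.2218 m/s.
|v| = 2.2218 m/s.

2.22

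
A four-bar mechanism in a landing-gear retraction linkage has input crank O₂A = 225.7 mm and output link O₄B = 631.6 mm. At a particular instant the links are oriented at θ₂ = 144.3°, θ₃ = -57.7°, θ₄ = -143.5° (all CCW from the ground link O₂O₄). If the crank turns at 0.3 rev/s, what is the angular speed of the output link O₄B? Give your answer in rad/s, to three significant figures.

0.253

ω₂ = 1.885 rad/s (from 0.3 rev/s).
Differentiating the loop-closure r₂e^{iθ₂}+r₃e^{iθ₃}=r₁+r₄e^{iθ₄} gives r₂ω₂e^{iθ₂}+r₃ω₃e^{iθ₃}=r₄ω₄e^{iθ₄}.
Eliminating the other unknown: ω₄ = r₂ω₂ sin(θ₂−θ₃) / [r₄ sin(θ₄−θ₃)].
Numerator sine = -0.37461; denominator sine = -0.99731.
Result = 0.2257·1.885·(-0.37461) / (0.6316·(-0.99731)) = +0.25301 rad/s; magnitude 0.25301 rad/s.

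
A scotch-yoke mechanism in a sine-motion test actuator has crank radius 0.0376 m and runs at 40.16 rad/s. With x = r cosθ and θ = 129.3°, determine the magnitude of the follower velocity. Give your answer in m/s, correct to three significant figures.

1.17

ω = 40.16 rad/s
x = r cosθ ⇒ ẋ = −rω sinθ.
|v| = rω|sinθ| = 0.0376·40.16·|sin 129.3°| = 1.1685 m/s.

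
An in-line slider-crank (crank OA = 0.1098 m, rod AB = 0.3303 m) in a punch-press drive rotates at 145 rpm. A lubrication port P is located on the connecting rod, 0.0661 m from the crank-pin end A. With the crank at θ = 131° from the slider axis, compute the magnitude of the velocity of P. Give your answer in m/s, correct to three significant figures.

1.49

ω = 15.18 rad/s.  Crank-pin speed |V_A| = rω = 1.6672 m/s, perpendicular to OA.
Rod angle: sinφ = −(r/L) sinθ ⇒ φ = -14.530°; ω_rod = −rω cosθ/√(L²−r²sin²θ) = +3.421 rad/s.
V_P = V_A + ω_rod × AP, with AP = 0.0661 m along the rod.
Components: V_Px = −rω sinθ − a·ω_rod·sinφ = -1.2016 m/s;  V_Py = rω cosθ + a·ω_rod·cosφ = -0.87492 m/s.
|V_P| = √(V_Px² + V_Py²) = 1.4863 m/s.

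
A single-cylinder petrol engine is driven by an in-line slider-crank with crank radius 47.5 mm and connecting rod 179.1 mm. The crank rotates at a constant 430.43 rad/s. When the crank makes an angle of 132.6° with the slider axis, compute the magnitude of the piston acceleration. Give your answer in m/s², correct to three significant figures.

ω = 430.4 rad/s
x(θ) = r cosθ + √(L² − r² sin²θ); with ω constant, a = ω²·d²x/dθ².
d²x/dθ² = −r cosθ − r²(cos2θ)/√u − r⁴ sin²2θ/(4u^{3/2}),  u = L² − r² sin²θ = 0.0308543 m².
Substituting r = 0.0475 m, L = 0.1791 m, θ = 132.6°: d²x/dθ² = +0.032993 m.
a = ω²·d²x/dθ² = (430.4)²·(+0.032993) = +6112.7 m/s²;  |a| = 6112.7 m/s².

6110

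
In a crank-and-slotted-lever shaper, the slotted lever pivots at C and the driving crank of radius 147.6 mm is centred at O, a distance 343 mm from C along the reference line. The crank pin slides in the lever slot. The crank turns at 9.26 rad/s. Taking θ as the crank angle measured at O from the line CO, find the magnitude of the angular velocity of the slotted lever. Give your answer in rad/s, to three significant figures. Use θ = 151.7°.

4.20

ω = 9.26 rad/s
Crank pin A relative to C: A = (d + r cosθ, r sinθ); lever angle φ = atan2(r sinθ, d + r cosθ).
Differentiating tanφ: φ̇ = rω(d cosθ + r)/(d² + r² + 2dr cosθ).
d² + r² + 2dr cosθ = |CA|² = 0.0502833 m²;  d cosθ + r = -0.1544 m.
|ω_lever| = |0.1476·9.26·-0.1544| / 0.0502833 = 4.1969 rad/s.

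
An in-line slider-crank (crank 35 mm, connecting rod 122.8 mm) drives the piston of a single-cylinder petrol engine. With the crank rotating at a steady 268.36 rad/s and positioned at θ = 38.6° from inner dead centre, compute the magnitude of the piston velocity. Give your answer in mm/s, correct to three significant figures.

7190

ω = 268.4 rad/s
For an in-line slider-crank, x = r cosθ + √(L² − r² sin²θ), so v = −rω sinθ·[1 + r cosθ/√(L² − r² sin²θ)].
With r = 0.035 m, L = 0.1228 m, θ = 38.6°: √(L² − r² sin²θ) = 0.12084 m.
v = −0.035·268.4·0.62388·[1 + 0.035·0.78152/0.12084] = -7.1862 m/s.
|v| = 7.1862 m/s = 7186.2 mm/s.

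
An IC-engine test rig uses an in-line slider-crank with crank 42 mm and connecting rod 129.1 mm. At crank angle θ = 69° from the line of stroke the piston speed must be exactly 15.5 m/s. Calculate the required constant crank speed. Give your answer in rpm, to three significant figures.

3360

For an in-line slider-crank, |v_piston| = rω|sinθ|·[1 + r cosθ/√(L² − r² sin²θ)].
With r = 0.042 m, L = 0.1291 m, θ = 69°: the bracketed kinematic factor |dx/dθ| = 0.044008 m.
ω = v/|dx/dθ| = 15.5/0.044008 = 352.2 rad/s.
N = 60ω/(2π) = 3363.3 rpm.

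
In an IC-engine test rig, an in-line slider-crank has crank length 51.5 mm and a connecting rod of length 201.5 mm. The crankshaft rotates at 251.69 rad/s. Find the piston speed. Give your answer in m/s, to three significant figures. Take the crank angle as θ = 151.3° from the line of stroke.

4.82

ω = 251.7 rad/s
For an in-line slider-crank, x = r cosθ + √(L² − r² sin²θ), so v = −rω sinθ·[1 + r cosθ/√(L² − r² sin²θ)].
With r = 0.0515 m, L = 0.2015 m, θ = 151.3°: √(L² − r² sin²θ) = 0.19998 m.
v = −0.0515·251.7·0.48022·[1 + 0.0515·-0.87715/0.19998] = -4.8186 m/s.
|v| = 4.8186 m/s.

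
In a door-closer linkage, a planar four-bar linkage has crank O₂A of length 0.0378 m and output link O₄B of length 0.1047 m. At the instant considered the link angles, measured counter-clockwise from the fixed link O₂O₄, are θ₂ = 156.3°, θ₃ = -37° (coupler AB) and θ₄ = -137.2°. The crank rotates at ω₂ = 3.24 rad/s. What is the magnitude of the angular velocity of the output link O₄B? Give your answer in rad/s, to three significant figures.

0.273

ω₂ = 3.24 rad/s
Differentiating the loop-closure r₂e^{iθ₂}+r₃e^{iθ₃}=r₁+r₄e^{iθ₄} gives r₂ω₂e^{iθ₂}+r₃ω₃e^{iθ₃}=r₄ω₄e^{iθ₄}.
Eliminating the other unknown: ω₄ = r₂ω₂ sin(θ₂−θ₃) / [r₄ sin(θ₄−θ₃)].
Numerator sine = -0.23005; denominator sine = -0.98420.
Result = 0.0378·3.24·(-0.23005) / (0.1047·(-0.98420)) = +0.27342 rad/s; magnitude 0.27342 rad/s.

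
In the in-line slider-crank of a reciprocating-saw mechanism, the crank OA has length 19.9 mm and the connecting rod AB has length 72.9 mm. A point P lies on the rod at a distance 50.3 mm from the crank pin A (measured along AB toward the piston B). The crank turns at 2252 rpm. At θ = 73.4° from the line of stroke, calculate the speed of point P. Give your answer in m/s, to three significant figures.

4.77

ω = 235.8 rad/s.  Crank-pin speed |V_A| = rω = 4.693 m/s, perpendicular to OA.
Rod angle: sinφ = −(r/L) sinθ ⇒ φ = -15.165°; ω_rod = −rω cosθ/√(L²−r²sin²θ) = -19.055 rad/s.
V_P = V_A + ω_rod × AP, with AP = 0.0503 m along the rod.
Components: V_Px = −rω sinθ − a·ω_rod·sinφ = -4.7481 m/s;  V_Py = rω cosθ + a·ω_rod·cosφ = +0.41565 m/s.
|V_P| = √(V_Px² + V_Py²) = 4.7663 m/s.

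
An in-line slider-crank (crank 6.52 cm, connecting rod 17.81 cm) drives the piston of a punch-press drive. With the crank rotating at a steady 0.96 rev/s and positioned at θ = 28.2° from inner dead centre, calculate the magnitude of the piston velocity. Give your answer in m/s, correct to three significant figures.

0.247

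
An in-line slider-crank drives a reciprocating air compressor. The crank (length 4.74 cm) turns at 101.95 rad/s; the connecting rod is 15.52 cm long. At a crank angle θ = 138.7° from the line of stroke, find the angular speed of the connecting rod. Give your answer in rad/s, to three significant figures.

23.9

ω = 102 rad/s
The rod makes angle φ with the slider axis where L sinφ = r sinθ; differentiating, L cosφ·φ̇ = r ω cosθ.
L cosφ = √(L² − r² sin²θ) = 0.15201 m.
|ω_rod| = r ω |cosθ| / √(L² − r² sin²θ) = 0.0474·102·0.75126/0.15201 = 23.882 rad/s.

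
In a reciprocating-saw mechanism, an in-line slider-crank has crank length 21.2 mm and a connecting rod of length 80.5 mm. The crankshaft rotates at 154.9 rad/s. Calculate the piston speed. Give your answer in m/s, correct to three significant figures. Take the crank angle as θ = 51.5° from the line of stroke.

ω = 154.9 rad/s
For an in-line slider-crank, x = r cosθ + √(L² − r² sin²θ), so v = −rω sinθ·[1 + r cosθ/√(L² − r² sin²θ)].
With r = 0.0212 m, L = 0.0805 m, θ = 51.5°: √(L² − r² sin²θ) = 0.078772 m.
v = −0.0212·154.9·0.78261·[1 + 0.0212·0.62251/0.078772] = -3.0006 m/s.
|v| = 3.0006 m/s.

3.00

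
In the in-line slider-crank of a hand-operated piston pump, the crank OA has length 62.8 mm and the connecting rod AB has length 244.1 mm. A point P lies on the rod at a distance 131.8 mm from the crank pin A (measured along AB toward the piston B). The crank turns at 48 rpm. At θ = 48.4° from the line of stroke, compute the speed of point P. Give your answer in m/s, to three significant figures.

0.276

ω = 5.027 rad/s.  Crank-pin speed |V_A| = rω = 0.31567 m/s, perpendicular to OA.
Rod angle: sinφ = −(r/L) sinθ ⇒ φ = -11.092°; ω_rod = −rω cosθ/√(L²−r²sin²θ) = -0.87493 rad/s.
V_P = V_A + ω_rod × AP, with AP = 0.1318 m along the rod.
Components: V_Px = −rω sinθ − a·ω_rod·sinφ = -0.25824 m/s;  V_Py = rω cosθ + a·ω_rod·cosφ = +0.096419 m/s.
|V_P| = √(V_Px² + V_Py²) = 0.27565 m/s.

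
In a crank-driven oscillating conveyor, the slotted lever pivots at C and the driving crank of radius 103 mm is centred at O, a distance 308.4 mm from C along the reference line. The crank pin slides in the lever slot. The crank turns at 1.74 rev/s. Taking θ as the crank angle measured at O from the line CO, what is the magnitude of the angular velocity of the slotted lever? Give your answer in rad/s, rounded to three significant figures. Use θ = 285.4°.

ω = 10.93 rad/s (from 1.74 rev/s).
Crank pin A relative to C: A = (d + r cosθ, r sinθ); lever angle φ = atan2(r sinθ, d + r cosθ).
Differentiating tanφ: φ̇ = rω(d cosθ + r)/(d² + r² + 2dr cosθ).
d² + r² + 2dr cosθ = |CA|² = 0.12259 m²;  d cosθ + r = +0.1849 m.
|ω_lever| = |0.103·10.93·+0.1849| / 0.12259 = 1.6984 rad/s.

1.70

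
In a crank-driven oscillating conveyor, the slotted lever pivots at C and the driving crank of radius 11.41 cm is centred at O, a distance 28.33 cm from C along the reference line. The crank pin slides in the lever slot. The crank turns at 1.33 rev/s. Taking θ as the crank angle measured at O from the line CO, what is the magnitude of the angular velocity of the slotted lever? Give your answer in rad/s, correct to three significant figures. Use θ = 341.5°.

2.36

ω = 8.357 rad/s (from 1.33 rev/s).
Crank pin A relative to C: A = (d + r cosθ, r sinθ); lever angle φ = atan2(r sinθ, d + r cosθ).
Differentiating tanφ: φ̇ = rω(d cosθ + r)/(d² + r² + 2dr cosθ).
d² + r² + 2dr cosθ = |CA|² = 0.154586 m²;  d cosθ + r = +0.38276 m.
|ω_lever| = |0.1141·8.357·+0.38276| / 0.154586 = 2.3609 rad/s.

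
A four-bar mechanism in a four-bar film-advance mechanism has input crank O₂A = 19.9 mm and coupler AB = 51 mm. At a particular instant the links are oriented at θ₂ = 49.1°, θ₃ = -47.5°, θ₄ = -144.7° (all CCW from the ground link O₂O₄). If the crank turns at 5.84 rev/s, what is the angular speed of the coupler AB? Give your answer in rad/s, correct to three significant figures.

3.44

ω₂ = 36.69 rad/s (from 5.84 rev/s).
Differentiating the loop-closure r₂e^{iθ₂}+r₃e^{iθ₃}=r₁+r₄e^{iθ₄} gives r₂ω₂e^{iθ₂}+r₃ω₃e^{iθ₃}=r₄ω₄e^{iθ₄}.
Eliminating the other unknown: ω₃ = r₂ω₂ sin(θ₄−θ₂) / [r₃ sin(θ₃−θ₄)].
Numerator sine = +0.23853; denominator sine = +0.99211.
Result = 0.0199·36.69·(+0.23853) / (0.051·(+0.99211)) = +3.4424 rad/s; magnitude 3.4424 rad/s.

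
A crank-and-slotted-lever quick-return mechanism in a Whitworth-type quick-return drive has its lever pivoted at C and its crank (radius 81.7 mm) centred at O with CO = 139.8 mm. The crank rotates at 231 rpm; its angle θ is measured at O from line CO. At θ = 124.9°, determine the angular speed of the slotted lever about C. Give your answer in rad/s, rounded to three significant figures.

ω = 24.19 rad/s (from 231 rpm).
Crank pin A relative to C: A = (d + r cosθ, r sinθ); lever angle φ = atan2(r sinθ, d + r cosθ).
Differentiating tanφ: φ̇ = rω(d cosθ + r)/(d² + r² + 2dr cosθ).
d² + r² + 2dr cosθ = |CA|² = 0.0131492 m²;  d cosθ + r = +0.001714 m.
|ω_lever| = |0.0817·24.19·+0.001714| / 0.0131492 = 0.25762 rad/s.

0.258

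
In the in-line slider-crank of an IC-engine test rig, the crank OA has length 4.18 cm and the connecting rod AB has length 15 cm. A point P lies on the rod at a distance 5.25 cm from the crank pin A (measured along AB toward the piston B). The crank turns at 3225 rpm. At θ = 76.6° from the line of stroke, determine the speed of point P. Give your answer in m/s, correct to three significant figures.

ω = 337.7 rad/s.  Crank-pin speed |V_A| = rω = 14.117 m/s, perpendicular to OA.
Rod angle: sinφ = −(r/L) sinθ ⇒ φ = -15.729°; ω_rod = −rω cosθ/√(L²−r²sin²θ) = -22.659 rad/s.
V_P = V_A + ω_rod × AP, with AP = 0.0525 m along the rod.
Components: V_Px = −rω sinθ − a·ω_rod·sinφ = -14.055 m/s;  V_Py = rω cosθ + a·ω_rod·cosφ = +2.1265 m/s.
|V_P| = √(V_Px² + V_Py²) = 14.215 m/s.

14.2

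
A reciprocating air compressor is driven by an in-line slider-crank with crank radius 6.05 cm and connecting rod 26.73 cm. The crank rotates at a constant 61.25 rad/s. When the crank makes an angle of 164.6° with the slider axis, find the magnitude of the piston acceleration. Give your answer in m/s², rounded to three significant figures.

ω = 61.25 rad/s
x(θ) = r cosθ + √(L² − r² sin²θ); with ω constant, a = ω²·d²x/dθ².
d²x/dθ² = −r cosθ − r²(cos2θ)/√u − r⁴ sin²2θ/(4u^{3/2}),  u = L² − r² sin²θ = 0.0711912 m².
Substituting r = 0.0605 m, L = 0.2673 m, θ = 164.6°: d²x/dθ² = +0.046498 m.
a = ω²·d²x/dθ² = (61.25)²·(+0.046498) = +174.44 m/s²;  |a| = 174.44 m/s².

174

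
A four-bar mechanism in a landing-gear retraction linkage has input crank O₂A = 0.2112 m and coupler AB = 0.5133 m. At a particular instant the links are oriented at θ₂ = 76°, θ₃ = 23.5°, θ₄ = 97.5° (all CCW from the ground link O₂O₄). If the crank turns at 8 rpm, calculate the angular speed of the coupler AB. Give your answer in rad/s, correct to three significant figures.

0.131

ω₂ = 0.8378 rad/s (from 8 rpm).
Differentiating the loop-closure r₂e^{iθ₂}+r₃e^{iθ₃}=r₁+r₄e^{iθ₄} gives r₂ω₂e^{iθ₂}+r₃ω₃e^{iθ₃}=r₄ω₄e^{iθ₄}.
Eliminating the other unknown: ω₃ = r₂ω₂ sin(θ₄−θ₂) / [r₃ sin(θ₃−θ₄)].
Numerator sine = +0.36650; denominator sine = -0.96126.
Result = 0.2112·0.8378·(+0.36650) / (0.5133·(-0.96126)) = -0.13142 rad/s; magnitude 0.13142 rad/s.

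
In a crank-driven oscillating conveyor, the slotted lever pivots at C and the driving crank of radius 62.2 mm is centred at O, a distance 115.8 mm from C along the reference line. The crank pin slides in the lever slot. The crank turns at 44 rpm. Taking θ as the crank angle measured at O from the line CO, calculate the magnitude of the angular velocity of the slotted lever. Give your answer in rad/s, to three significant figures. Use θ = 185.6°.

ω = 4.608 rad/s (from 44 rpm).
Crank pin A relative to C: A = (d + r cosθ, r sinθ); lever angle φ = atan2(r sinθ, d + r cosθ).
Differentiating tanφ: φ̇ = rω(d cosθ + r)/(d² + r² + 2dr cosθ).
d² + r² + 2dr cosθ = |CA|² = 0.00294171 m²;  d cosθ + r = -0.053047 m.
|ω_lever| = |0.0622·4.608·-0.053047| / 0.00294171 = 5.1682 rad/s.

5.17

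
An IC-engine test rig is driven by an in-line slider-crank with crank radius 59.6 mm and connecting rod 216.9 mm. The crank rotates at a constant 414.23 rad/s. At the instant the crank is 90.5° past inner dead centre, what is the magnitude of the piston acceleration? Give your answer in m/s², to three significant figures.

ω = 414.2 rad/s
x(θ) = r cosθ + √(L² − r² sin²θ); with ω constant, a = ω²·d²x/dθ².
d²x/dθ² = −r cosθ − r²(cos2θ)/√u − r⁴ sin²2θ/(4u^{3/2}),  u = L² − r² sin²θ = 0.0434937 m².
Substituting r = 0.0596 m, L = 0.2169 m, θ = 90.5°: d²x/dθ² = +0.01755 m.
a = ω²·d²x/dθ² = (414.2)²·(+0.01755) = +3011.3 m/s²;  |a| = 3011.3 m/s².

3010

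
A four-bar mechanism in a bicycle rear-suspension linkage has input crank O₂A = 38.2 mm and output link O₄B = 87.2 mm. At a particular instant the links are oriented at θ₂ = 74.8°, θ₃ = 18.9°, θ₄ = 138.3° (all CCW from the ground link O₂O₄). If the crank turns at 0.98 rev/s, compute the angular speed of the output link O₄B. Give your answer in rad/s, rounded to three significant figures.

ω₂ = 6.158 rad/s (from 0.98 rev/s).
Differentiating the loop-closure r₂e^{iθ₂}+r₃e^{iθ₃}=r₁+r₄e^{iθ₄} gives r₂ω₂e^{iθ₂}+r₃ω₃e^{iθ₃}=r₄ω₄e^{iθ₄}.
Eliminating the other unknown: ω₄ = r₂ω₂ sin(θ₂−θ₃) / [r₄ sin(θ₄−θ₃)].
Numerator sine = +0.82806; denominator sine = +0.87121.
Result = 0.0382·6.158·(+0.82806) / (0.0872·(+0.87121)) = +2.5638 rad/s; magnitude 2.5638 rad/s.

2.56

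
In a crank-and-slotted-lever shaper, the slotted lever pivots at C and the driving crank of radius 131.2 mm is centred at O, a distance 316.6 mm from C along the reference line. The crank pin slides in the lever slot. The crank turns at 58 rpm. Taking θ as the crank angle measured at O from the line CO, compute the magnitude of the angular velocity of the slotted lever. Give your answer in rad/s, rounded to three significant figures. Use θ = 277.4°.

1.07

ω = 6.074 rad/s (from 58 rpm).
Crank pin A relative to C: A = (d + r cosθ, r sinθ); lever angle φ = atan2(r sinθ, d + r cosθ).
Differentiating tanφ: φ̇ = rω(d cosθ + r)/(d² + r² + 2dr cosθ).
d² + r² + 2dr cosθ = |CA|² = 0.128149 m²;  d cosθ + r = +0.17198 m.
|ω_lever| = |0.1312·6.074·+0.17198| / 0.128149 = 1.0694 rad/s.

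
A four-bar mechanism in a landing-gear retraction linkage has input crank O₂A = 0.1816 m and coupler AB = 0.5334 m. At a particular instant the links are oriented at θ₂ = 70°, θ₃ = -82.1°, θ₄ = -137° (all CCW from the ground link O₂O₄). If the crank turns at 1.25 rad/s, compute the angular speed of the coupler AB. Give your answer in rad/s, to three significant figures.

ω₂ = 1.25 rad/s
Differentiating the loop-closure r₂e^{iθ₂}+r₃e^{iθ₃}=r₁+r₄e^{iθ₄} gives r₂ω₂e^{iθ₂}+r₃ω₃e^{iθ₃}=r₄ω₄e^{iθ₄}.
Eliminating the other unknown: ω₃ = r₂ω₂ sin(θ₄−θ₂) / [r₃ sin(θ₃−θ₄)].
Numerator sine = +0.45399; denominator sine = +0.81815.
Result = 0.1816·1.25·(+0.45399) / (0.5334·(+0.81815)) = +0.23615 rad/s; magnitude 0.23615 rad/s.

0.236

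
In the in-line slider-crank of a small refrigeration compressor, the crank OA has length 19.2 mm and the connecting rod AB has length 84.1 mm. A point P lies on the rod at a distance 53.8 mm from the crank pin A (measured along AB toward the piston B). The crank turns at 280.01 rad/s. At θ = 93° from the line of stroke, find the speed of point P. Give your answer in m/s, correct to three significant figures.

ω = 280 rad/s.  Crank-pin speed |V_A| = rω = 5.3762 m/s, perpendicular to OA.
Rod angle: sinφ = −(r/L) sinθ ⇒ φ = -13.179°; ω_rod = −rω cosθ/√(L²−r²sin²θ) = +3.4361 rad/s.
V_P = V_A + ω_rod × AP, with AP = 0.0538 m along the rod.
Components: V_Px = −rω sinθ − a·ω_rod·sinφ = -5.3267 m/s;  V_Py = rω cosθ + a·ω_rod·cosφ = -0.10137 m/s.
|V_P| = √(V_Px² + V_Py²) = 5.3276 m/s.

5.33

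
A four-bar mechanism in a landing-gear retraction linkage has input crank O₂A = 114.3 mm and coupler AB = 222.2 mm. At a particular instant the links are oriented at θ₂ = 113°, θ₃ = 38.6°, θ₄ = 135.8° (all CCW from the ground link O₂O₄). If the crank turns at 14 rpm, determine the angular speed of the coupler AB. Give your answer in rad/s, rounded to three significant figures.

ω₂ = 1.466 rad/s (from 14 rpm).
Differentiating the loop-closure r₂e^{iθ₂}+r₃e^{iθ₃}=r₁+r₄e^{iθ₄} gives r₂ω₂e^{iθ₂}+r₃ω₃e^{iθ₃}=r₄ω₄e^{iθ₄}.
Eliminating the other unknown: ω₃ = r₂ω₂ sin(θ₄−θ₂) / [r₃ sin(θ₃−θ₄)].
Numerator sine = +0.38752; denominator sine = -0.99211.
Result = 0.1143·1.466·(+0.38752) / (0.2222·(-0.99211)) = -0.29457 rad/s; magnitude 0.29457 rad/s.

0.295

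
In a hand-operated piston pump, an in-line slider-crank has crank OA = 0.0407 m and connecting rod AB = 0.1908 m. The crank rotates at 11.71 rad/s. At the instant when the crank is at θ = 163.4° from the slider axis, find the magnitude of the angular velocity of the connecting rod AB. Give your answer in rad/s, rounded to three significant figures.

2.40

ω = 11.71 rad/s
The rod makes angle φ with the slider axis where L sinφ = r sinθ; differentiating, L cosφ·φ̇ = r ω cosθ.
L cosφ = √(L² − r² sin²θ) = 0.19045 m.
|ω_rod| = r ω |cosθ| / √(L² − r² sin²θ) = 0.0407·11.71·0.95832/0.19045 = 2.3982 rad/s.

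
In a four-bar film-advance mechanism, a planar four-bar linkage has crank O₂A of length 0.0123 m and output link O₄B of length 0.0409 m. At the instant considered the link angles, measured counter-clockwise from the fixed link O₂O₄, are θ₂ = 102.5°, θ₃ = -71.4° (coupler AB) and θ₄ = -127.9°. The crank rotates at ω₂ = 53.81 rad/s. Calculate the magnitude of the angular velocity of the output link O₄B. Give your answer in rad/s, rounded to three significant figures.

2.06

ω₂ = 53.81 rad/s
Differentiating the loop-closure r₂e^{iθ₂}+r₃e^{iθ₃}=r₁+r₄e^{iθ₄} gives r₂ω₂e^{iθ₂}+r₃ω₃e^{iθ₃}=r₄ω₄e^{iθ₄}.
Eliminating the other unknown: ω₄ = r₂ω₂ sin(θ₂−θ₃) / [r₄ sin(θ₄−θ₃)].
Numerator sine = +0.10626; denominator sine = -0.83389.
Result = 0.0123·53.81·(+0.10626) / (0.0409·(-0.83389)) = -2.0622 rad/s; magnitude 2.0622 rad/s.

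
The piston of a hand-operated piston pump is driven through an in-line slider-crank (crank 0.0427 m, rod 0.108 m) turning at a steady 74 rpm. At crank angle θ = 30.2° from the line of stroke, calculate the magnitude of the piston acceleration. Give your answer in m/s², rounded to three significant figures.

ω = 2π·74/60 = 7.749 rad/s
x(θ) = r cosθ + √(L² − r² sin²θ); with ω constant, a = ω²·d²x/dθ².
d²x/dθ² = −r cosθ − r²(cos2θ)/√u − r⁴ sin²2θ/(4u^{3/2}),  u = L² − r² sin²θ = 0.0112027 m².
Substituting r = 0.0427 m, L = 0.108 m, θ = 30.2°: d²x/dθ² = -0.045943 m.
a = ω²·d²x/dθ² = (7.749)²·(-0.045943) = -2.7589 m/s²;  |a| = 2.7589 m/s².

2.76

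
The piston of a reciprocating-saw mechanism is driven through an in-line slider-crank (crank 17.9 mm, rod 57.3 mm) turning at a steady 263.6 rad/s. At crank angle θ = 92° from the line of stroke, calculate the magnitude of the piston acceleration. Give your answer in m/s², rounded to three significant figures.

ω = 263.6 rad/s
x(θ) = r cosθ + √(L² − r² sin²θ); with ω constant, a = ω²·d²x/dθ².
d²x/dθ² = −r cosθ − r²(cos2θ)/√u − r⁴ sin²2θ/(4u^{3/2}),  u = L² − r² sin²θ = 0.00296327 m².
Substituting r = 0.0179 m, L = 0.0573 m, θ = 92°: d²x/dθ² = +0.0064956 m.
a = ω²·d²x/dθ² = (263.6)²·(+0.0064956) = +451.35 m/s²;  |a| = 451.35 m/s².

451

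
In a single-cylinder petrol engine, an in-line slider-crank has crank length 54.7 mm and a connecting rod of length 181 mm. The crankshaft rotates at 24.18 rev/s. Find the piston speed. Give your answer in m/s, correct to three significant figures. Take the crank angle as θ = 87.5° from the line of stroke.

8.42

ω = 2π·24.2 = 151.9 rad/s
For an in-line slider-crank, x = r cosθ + √(L² − r² sin²θ), so v = −rω sinθ·[1 + r cosθ/√(L² − r² sin²θ)].
With r = 0.0547 m, L = 0.181 m, θ = 87.5°: √(L² − r² sin²θ) = 0.17255 m.
v = −0.0547·151.9·0.99905·[1 + 0.0547·0.04362/0.17255] = -8.4173 m/s.
|v| = 8.4173 m/s.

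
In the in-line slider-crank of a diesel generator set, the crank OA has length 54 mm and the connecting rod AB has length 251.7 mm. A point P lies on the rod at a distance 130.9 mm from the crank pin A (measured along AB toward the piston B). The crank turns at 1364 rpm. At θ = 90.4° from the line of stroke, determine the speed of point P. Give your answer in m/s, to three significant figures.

ω = 142.8 rad/s.  Crank-pin speed |V_A| = rω = 7.7132 m/s, perpendicular to OA.
Rod angle: sinφ = −(r/L) sinθ ⇒ φ = -12.388°; ω_rod = −rω cosθ/√(L²−r²sin²θ) = +0.21904 rad/s.
V_P = V_A + ω_rod × AP, with AP = 0.1309 m along the rod.
Components: V_Px = −rω sinθ − a·ω_rod·sinφ = -7.7069 m/s;  V_Py = rω cosθ + a·ω_rod·cosφ = -0.025844 m/s.
|V_P| = √(V_Px² + V_Py²) = 7.7069 m/s.

7.71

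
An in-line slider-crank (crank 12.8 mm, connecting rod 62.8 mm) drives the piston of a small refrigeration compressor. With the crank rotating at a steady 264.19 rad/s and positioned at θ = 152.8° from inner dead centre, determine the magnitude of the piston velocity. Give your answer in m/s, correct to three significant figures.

ω = 264.2 rad/s
For an in-line slider-crank, x = r cosθ + √(L² − r² sin²θ), so v = −rω sinθ·[1 + r cosθ/√(L² − r² sin²θ)].
With r = 0.0128 m, L = 0.0628 m, θ = 152.8°: √(L² − r² sin²θ) = 0.062527 m.
v = −0.0128·264.2·0.45710·[1 + 0.0128·-0.88942/0.062527] = -1.2643 m/s.
|v| = 1.2643 m/s.

1.26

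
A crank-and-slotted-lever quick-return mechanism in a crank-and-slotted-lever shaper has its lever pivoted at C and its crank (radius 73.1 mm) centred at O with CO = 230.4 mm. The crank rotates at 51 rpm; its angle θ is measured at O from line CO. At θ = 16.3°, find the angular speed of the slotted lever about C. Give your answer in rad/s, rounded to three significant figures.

1.27

ω = 5.341 rad/s (from 51 rpm).
Crank pin A relative to C: A = (d + r cosθ, r sinθ); lever angle φ = atan2(r sinθ, d + r cosθ).
Differentiating tanφ: φ̇ = rω(d cosθ + r)/(d² + r² + 2dr cosθ).
d² + r² + 2dr cosθ = |CA|² = 0.0907583 m²;  d cosθ + r = +0.29424 m.
|ω_lever| = |0.0731·5.341·+0.29424| / 0.0907583 = 1.2657 rad/s.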